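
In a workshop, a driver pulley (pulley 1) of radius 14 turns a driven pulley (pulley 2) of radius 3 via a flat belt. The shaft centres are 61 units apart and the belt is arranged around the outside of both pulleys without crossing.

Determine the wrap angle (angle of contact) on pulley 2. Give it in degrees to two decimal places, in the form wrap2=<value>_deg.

wrap2=159.22_deg

open belt: β = asin((r2−r1)/C) = asin(-11/61) = -10.3889°
wrap1 = π − 2β = 200.7777°
wrap2 = π + 2β = 159.2223°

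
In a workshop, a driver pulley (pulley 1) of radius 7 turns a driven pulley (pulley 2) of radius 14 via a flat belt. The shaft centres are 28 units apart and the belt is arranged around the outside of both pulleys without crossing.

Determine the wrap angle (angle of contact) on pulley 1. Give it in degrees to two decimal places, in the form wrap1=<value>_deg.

open belt: β = asin((r2−r1)/C) = asin(7/28) = 14.4775°
wrap1 = π − 2β = 151.0450°
wrap2 = π + 2β = 208.9550°

wrap1=151.04_deg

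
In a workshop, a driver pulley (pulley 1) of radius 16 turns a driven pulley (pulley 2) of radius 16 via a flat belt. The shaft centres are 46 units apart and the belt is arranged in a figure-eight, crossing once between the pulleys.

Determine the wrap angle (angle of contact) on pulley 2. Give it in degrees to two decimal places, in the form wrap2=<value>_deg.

crossed belt: β = asin((r1+r2)/C) = asin(32/46) = 44.0792°
wrap1 = wrap2 = π + 2β = 268.1584°

wrap2=268.16_deg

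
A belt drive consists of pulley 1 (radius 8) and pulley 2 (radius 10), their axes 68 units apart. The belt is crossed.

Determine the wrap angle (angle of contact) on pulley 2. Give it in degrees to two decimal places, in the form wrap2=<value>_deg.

crossed belt: β = asin((r1+r2)/C) = asin(18/68) = 15.3495°
wrap1 = wrap2 = π + 2β = 210.6990°

wrap2=210.70_deg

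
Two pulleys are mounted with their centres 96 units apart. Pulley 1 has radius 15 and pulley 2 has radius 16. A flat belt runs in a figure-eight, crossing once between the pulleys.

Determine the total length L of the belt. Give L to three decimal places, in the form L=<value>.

crossed belt: β = asin((r1+r2)/C) = asin(31/96) = 18.8394°
wrap1 = wrap2 = π + 2β = 217.6788°
tangent length = C·cosβ = 90.8570
L = (r1+r2)·wrap + 2·C·cosβ = 31·3.7992 + 2·90.8570 = 299.4896

L=299.490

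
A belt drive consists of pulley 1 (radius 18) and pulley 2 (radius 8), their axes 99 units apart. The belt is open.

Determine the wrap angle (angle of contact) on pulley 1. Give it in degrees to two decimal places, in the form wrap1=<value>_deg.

wrap1=191.59_deg

open belt: β = asin((r2−r1)/C) = asin(-10/99) = -5.7973°
wrap1 = π − 2β = 191.5947°
wrap2 = π + 2β = 168.4053°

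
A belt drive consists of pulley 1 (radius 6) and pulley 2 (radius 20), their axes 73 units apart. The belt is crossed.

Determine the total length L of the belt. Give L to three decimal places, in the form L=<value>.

crossed belt: β = asin((r1+r2)/C) = asin(26/73) = 20.8648°
wrap1 = wrap2 = π + 2β = 221.7296°
tangent length = C·cosβ = 68.2129
L = (r1+r2)·wrap + 2·C·cosβ = 26·3.8699 + 2·68.2129 = 237.0435

L=237.044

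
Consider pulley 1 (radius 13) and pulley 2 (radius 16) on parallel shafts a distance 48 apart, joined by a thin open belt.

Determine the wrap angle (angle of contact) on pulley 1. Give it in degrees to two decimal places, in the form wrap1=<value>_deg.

wrap1=172.83_deg

open belt: β = asin((r2−r1)/C) = asin(3/48) = 3.5833°
wrap1 = π − 2β = 172.8334°
wrap2 = π + 2β = 187.1666°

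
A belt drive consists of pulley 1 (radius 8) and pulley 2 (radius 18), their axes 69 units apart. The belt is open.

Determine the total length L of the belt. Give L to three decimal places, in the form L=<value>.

open belt: β = asin((r2−r1)/C) = asin(10/69) = 8.3331°
wrap1 = π − 2β = 163.3338°
wrap2 = π + 2β = 196.6662°
tangent length = C·cosβ = 68.2715
L = r1·wrap1 + r2·wrap2 + 2·C·cosβ = 8·2.8507 + 18·3.4325 + 2·68.2715 = 221.1332

L=221.133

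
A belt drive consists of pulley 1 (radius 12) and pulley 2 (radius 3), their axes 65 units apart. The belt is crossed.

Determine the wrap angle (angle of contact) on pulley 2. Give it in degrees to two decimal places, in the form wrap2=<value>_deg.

wrap2=206.68_deg

crossed belt: β = asin((r1+r2)/C) = asin(15/65) = 13.3424°
wrap1 = wrap2 = π + 2β = 206.6847°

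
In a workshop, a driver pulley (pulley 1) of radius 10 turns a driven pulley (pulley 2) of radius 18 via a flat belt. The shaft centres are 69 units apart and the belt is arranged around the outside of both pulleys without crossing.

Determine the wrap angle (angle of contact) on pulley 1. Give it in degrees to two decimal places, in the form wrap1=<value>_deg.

open belt: β = asin((r2−r1)/C) = asin(8/69) = 6.6580°
wrap1 = π − 2β = 166.6841°
wrap2 = π + 2β = 193.3159°

wrap1=166.68_deg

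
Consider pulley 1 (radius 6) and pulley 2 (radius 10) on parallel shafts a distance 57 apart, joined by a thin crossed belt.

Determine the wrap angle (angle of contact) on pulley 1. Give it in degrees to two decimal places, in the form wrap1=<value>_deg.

crossed belt: β = asin((r1+r2)/C) = asin(16/57) = 16.3021°
wrap1 = wrap2 = π + 2β = 212.6042°

wrap1=212.60_deg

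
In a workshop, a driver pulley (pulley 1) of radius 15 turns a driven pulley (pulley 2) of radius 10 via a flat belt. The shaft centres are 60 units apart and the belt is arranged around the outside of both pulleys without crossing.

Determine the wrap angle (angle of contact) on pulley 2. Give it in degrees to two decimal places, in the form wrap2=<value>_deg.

wrap2=170.44_deg

open belt: β = asin((r2−r1)/C) = asin(-5/60) = -4.7802°
wrap1 = π − 2β = 189.5604°
wrap2 = π + 2β = 170.4396°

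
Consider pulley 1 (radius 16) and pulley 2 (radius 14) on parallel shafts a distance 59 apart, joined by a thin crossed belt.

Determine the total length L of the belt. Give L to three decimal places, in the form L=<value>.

L=227.860

crossed belt: β = asin((r1+r2)/C) = asin(30/59) = 30.5623°
wrap1 = wrap2 = π + 2β = 241.1246°
tangent length = C·cosβ = 50.8035
L = (r1+r2)·wrap + 2·C·cosβ = 30·4.2084 + 2·50.8035 = 227.8596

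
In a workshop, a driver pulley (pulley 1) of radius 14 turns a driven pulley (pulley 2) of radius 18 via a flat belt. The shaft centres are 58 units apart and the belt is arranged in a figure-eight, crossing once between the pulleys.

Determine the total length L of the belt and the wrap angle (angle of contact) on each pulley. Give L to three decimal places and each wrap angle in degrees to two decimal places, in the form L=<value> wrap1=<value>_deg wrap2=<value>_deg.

crossed belt: β = asin((r1+r2)/C) = asin(32/58) = 33.4854°
wrap1 = wrap2 = π + 2β = 246.9708°
tangent length = C·cosβ = 48.3735
L = (r1+r2)·wrap + 2·C·cosβ = 32·4.3105 + 2·48.3735 = 234.6816

L=234.682 wrap1=246.97_deg wrap2=246.97_deg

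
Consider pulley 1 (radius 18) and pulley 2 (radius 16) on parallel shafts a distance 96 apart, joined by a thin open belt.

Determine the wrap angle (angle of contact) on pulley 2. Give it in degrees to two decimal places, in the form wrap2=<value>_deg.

wrap2=177.61_deg

open belt: β = asin((r2−r1)/C) = asin(-2/96) = -1.1937°
wrap1 = π − 2β = 182.3875°
wrap2 = π + 2β = 177.6125°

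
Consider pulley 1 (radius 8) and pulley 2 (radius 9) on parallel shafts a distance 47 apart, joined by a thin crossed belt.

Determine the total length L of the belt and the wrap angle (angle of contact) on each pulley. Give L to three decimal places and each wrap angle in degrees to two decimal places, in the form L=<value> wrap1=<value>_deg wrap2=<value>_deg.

crossed belt: β = asin((r1+r2)/C) = asin(17/47) = 21.2048°
wrap1 = wrap2 = π + 2β = 222.4095°
tangent length = C·cosβ = 43.8178
L = (r1+r2)·wrap + 2·C·cosβ = 17·3.8818 + 2·43.8178 = 153.6258

L=153.626 wrap1=222.41_deg wrap2=222.41_deg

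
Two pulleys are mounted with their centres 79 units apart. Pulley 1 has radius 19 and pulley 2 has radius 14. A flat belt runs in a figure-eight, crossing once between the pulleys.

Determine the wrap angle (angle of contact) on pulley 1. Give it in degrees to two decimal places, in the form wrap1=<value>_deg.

wrap1=229.38_deg

crossed belt: β = asin((r1+r2)/C) = asin(33/79) = 24.6908°
wrap1 = wrap2 = π + 2β = 229.3816°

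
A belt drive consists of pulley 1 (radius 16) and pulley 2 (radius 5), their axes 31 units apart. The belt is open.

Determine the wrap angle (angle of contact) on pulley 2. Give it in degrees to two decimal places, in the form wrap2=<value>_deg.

wrap2=138.43_deg

open belt: β = asin((r2−r1)/C) = asin(-11/31) = -20.7836°
wrap1 = π − 2β = 221.5671°
wrap2 = π + 2β = 138.4329°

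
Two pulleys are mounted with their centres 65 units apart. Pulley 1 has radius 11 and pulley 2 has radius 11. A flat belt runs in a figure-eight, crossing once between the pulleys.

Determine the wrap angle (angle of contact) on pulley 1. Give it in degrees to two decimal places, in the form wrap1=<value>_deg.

crossed belt: β = asin((r1+r2)/C) = asin(22/65) = 19.7832°
wrap1 = wrap2 = π + 2β = 219.5663°

wrap1=219.57_deg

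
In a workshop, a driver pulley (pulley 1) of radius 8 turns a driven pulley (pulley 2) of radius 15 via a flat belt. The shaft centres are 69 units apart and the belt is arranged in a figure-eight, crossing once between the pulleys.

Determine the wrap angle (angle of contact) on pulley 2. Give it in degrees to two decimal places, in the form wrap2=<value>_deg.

wrap2=218.94_deg

crossed belt: β = asin((r1+r2)/C) = asin(23/69) = 19.4712°
wrap1 = wrap2 = π + 2β = 218.9424°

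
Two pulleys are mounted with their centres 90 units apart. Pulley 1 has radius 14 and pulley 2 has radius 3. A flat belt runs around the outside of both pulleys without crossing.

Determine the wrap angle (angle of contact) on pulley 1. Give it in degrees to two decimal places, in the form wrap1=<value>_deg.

wrap1=194.04_deg

open belt: β = asin((r2−r1)/C) = asin(-11/90) = -7.0204°
wrap1 = π − 2β = 194.0407°
wrap2 = π + 2β = 165.9593°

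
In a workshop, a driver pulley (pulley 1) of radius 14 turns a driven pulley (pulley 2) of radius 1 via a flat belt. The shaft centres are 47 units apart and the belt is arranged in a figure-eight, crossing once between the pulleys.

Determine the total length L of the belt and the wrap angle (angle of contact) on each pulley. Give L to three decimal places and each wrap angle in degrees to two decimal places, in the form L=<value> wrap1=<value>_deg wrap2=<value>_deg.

L=145.953 wrap1=217.22_deg wrap2=217.22_deg

crossed belt: β = asin((r1+r2)/C) = asin(15/47) = 18.6115°
wrap1 = wrap2 = π + 2β = 217.2229°
tangent length = C·cosβ = 44.5421
L = (r1+r2)·wrap + 2·C·cosβ = 15·3.7913 + 2·44.5421 = 145.9531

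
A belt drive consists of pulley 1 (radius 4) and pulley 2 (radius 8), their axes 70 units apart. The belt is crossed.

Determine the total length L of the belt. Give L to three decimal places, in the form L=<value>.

L=179.761

crossed belt: β = asin((r1+r2)/C) = asin(12/70) = 9.8709°
wrap1 = wrap2 = π + 2β = 199.7418°
tangent length = C·cosβ = 68.9638
L = (r1+r2)·wrap + 2·C·cosβ = 12·3.4862 + 2·68.9638 = 179.7613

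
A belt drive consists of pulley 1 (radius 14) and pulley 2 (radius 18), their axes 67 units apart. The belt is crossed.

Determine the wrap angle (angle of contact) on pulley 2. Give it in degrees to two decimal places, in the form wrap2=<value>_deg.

wrap2=237.06_deg

crossed belt: β = asin((r1+r2)/C) = asin(32/67) = 28.5295°
wrap1 = wrap2 = π + 2β = 237.0591°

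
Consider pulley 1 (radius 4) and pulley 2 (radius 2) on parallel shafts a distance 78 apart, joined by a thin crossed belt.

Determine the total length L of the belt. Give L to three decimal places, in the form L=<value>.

crossed belt: β = asin((r1+r2)/C) = asin(6/78) = 4.4117°
wrap1 = wrap2 = π + 2β = 188.8235°
tangent length = C·cosβ = 77.7689
L = (r1+r2)·wrap + 2·C·cosβ = 6·3.2956 + 2·77.7689 = 175.3113

L=175.311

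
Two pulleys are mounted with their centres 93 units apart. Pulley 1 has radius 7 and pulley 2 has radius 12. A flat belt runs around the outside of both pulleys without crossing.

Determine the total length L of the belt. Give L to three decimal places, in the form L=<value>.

open belt: β = asin((r2−r1)/C) = asin(5/93) = 3.0819°
wrap1 = π − 2β = 173.8362°
wrap2 = π + 2β = 186.1638°
tangent length = C·cosβ = 92.8655
L = r1·wrap1 + r2·wrap2 + 2·C·cosβ = 7·3.0340 + 12·3.2492 + 2·92.8655 = 245.9591

L=245.959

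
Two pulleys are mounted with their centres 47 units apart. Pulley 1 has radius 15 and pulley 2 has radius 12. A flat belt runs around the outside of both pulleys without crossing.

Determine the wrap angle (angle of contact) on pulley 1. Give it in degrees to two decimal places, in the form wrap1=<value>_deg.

wrap1=187.32_deg

open belt: β = asin((r2−r1)/C) = asin(-3/47) = -3.6597°
wrap1 = π − 2β = 187.3193°
wrap2 = π + 2β = 172.6807°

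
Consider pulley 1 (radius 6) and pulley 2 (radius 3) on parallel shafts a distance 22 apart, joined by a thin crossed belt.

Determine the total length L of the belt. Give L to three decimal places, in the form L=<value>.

crossed belt: β = asin((r1+r2)/C) = asin(9/22) = 24.1477°
wrap1 = wrap2 = π + 2β = 228.2955°
tangent length = C·cosβ = 20.0749
L = (r1+r2)·wrap + 2·C·cosβ = 9·3.9845 + 2·20.0749 = 76.0103

L=76.010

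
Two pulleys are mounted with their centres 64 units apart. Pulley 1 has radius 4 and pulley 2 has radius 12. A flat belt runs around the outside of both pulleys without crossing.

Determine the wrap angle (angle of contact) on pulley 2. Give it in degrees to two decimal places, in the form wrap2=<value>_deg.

open belt: β = asin((r2−r1)/C) = asin(8/64) = 7.1808°
wrap1 = π − 2β = 165.6385°
wrap2 = π + 2β = 194.3615°

wrap2=194.36_deg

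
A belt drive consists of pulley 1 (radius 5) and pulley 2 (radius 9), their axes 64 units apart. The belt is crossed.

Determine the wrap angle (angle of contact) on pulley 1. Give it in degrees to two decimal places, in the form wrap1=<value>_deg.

wrap1=205.27_deg

crossed belt: β = asin((r1+r2)/C) = asin(14/64) = 12.6356°
wrap1 = wrap2 = π + 2β = 205.2713°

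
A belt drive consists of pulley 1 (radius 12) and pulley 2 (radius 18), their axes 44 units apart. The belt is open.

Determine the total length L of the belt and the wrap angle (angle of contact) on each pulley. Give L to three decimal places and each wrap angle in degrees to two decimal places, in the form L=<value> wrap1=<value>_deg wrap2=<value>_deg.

open belt: β = asin((r2−r1)/C) = asin(6/44) = 7.8375°
wrap1 = π − 2β = 164.3250°
wrap2 = π + 2β = 195.6750°
tangent length = C·cosβ = 43.5890
L = r1·wrap1 + r2·wrap2 + 2·C·cosβ = 12·2.8680 + 18·3.4152 + 2·43.5890 = 183.0672

L=183.067 wrap1=164.33_deg wrap2=195.67_deg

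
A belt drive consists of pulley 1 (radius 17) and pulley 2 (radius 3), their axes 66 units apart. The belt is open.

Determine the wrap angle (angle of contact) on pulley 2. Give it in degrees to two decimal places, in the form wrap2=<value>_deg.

open belt: β = asin((r2−r1)/C) = asin(-14/66) = -12.2467°
wrap1 = π − 2β = 204.4934°
wrap2 = π + 2β = 155.5066°

wrap2=155.51_deg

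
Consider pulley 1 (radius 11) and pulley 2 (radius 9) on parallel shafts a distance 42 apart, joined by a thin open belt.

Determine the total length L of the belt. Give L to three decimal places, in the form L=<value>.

open belt: β = asin((r2−r1)/C) = asin(-2/42) = -2.7294°
wrap1 = π − 2β = 185.4588°
wrap2 = π + 2β = 174.5412°
tangent length = C·cosβ = 41.9524
L = r1·wrap1 + r2·wrap2 + 2·C·cosβ = 11·3.2369 + 9·3.0463 + 2·41.9524 = 146.9271

L=146.927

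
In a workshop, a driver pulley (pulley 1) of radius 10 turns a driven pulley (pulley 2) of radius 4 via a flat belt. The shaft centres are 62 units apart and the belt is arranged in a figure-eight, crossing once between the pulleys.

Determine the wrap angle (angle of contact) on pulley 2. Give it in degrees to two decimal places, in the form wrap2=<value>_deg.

wrap2=206.10_deg

crossed belt: β = asin((r1+r2)/C) = asin(14/62) = 13.0503°
wrap1 = wrap2 = π + 2β = 206.1006°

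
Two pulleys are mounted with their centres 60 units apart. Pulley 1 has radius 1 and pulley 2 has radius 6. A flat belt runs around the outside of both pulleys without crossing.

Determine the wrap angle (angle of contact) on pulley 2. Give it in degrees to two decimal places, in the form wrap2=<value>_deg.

open belt: β = asin((r2−r1)/C) = asin(5/60) = 4.7802°
wrap1 = π − 2β = 170.4396°
wrap2 = π + 2β = 189.5604°

wrap2=189.56_deg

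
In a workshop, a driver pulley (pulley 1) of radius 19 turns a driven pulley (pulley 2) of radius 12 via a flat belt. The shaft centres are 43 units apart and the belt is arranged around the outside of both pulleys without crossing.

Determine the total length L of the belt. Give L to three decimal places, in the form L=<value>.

open belt: β = asin((r2−r1)/C) = asin(-7/43) = -9.3689°
wrap1 = π − 2β = 198.7378°
wrap2 = π + 2β = 161.2622°
tangent length = C·cosβ = 42.4264
L = r1·wrap1 + r2·wrap2 + 2·C·cosβ = 19·3.4686 + 12·2.8146 + 2·42.4264 = 184.5314

L=184.531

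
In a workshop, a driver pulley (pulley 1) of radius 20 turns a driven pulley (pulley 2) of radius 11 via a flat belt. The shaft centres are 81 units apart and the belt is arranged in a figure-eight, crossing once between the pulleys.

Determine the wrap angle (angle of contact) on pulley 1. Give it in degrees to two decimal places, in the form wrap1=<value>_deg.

crossed belt: β = asin((r1+r2)/C) = asin(31/81) = 22.5020°
wrap1 = wrap2 = π + 2β = 225.0040°

wrap1=225.00_deg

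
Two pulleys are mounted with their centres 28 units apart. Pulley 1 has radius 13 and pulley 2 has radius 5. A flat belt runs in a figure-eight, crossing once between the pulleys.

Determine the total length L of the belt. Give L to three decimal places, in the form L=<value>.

crossed belt: β = asin((r1+r2)/C) = asin(18/28) = 40.0052°
wrap1 = wrap2 = π + 2β = 260.0104°
tangent length = C·cosβ = 21.4476
L = (r1+r2)·wrap + 2·C·cosβ = 18·4.5380 + 2·21.4476 = 124.5799

L=124.580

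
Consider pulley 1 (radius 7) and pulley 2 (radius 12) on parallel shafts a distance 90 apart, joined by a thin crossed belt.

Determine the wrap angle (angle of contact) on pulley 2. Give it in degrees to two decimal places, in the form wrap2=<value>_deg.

wrap2=204.37_deg

crossed belt: β = asin((r1+r2)/C) = asin(19/90) = 12.1875°
wrap1 = wrap2 = π + 2β = 204.3749°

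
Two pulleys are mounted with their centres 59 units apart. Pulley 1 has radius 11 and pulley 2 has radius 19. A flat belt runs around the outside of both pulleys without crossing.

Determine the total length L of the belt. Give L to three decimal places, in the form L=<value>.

open belt: β = asin((r2−r1)/C) = asin(8/59) = 7.7929°
wrap1 = π − 2β = 164.4142°
wrap2 = π + 2β = 195.5858°
tangent length = C·cosβ = 58.4551
L = r1·wrap1 + r2·wrap2 + 2·C·cosβ = 11·2.8696 + 19·3.4136 + 2·58.4551 = 213.3342

L=213.334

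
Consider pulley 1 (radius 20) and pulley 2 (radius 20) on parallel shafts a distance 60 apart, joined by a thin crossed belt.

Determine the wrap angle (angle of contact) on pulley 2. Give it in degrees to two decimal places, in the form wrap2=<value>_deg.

crossed belt: β = asin((r1+r2)/C) = asin(40/60) = 41.8103°
wrap1 = wrap2 = π + 2β = 263.6206°

wrap2=263.62_deg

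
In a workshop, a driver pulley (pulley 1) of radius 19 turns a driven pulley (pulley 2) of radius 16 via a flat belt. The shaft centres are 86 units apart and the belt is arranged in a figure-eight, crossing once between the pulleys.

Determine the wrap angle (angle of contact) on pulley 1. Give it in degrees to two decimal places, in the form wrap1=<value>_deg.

wrap1=228.03_deg

crossed belt: β = asin((r1+r2)/C) = asin(35/86) = 24.0151°
wrap1 = wrap2 = π + 2β = 228.0301°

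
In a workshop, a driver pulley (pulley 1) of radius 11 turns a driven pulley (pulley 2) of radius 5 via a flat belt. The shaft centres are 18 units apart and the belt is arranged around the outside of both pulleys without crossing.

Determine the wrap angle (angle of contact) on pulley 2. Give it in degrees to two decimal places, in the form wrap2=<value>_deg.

wrap2=141.06_deg

open belt: β = asin((r2−r1)/C) = asin(-6/18) = -19.4712°
wrap1 = π − 2β = 218.9424°
wrap2 = π + 2β = 141.0576°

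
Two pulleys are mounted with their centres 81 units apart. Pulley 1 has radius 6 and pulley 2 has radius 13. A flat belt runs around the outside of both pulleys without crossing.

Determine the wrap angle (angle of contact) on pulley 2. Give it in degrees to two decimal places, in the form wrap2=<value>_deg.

wrap2=189.92_deg

open belt: β = asin((r2−r1)/C) = asin(7/81) = 4.9577°
wrap1 = π − 2β = 170.0847°
wrap2 = π + 2β = 189.9153°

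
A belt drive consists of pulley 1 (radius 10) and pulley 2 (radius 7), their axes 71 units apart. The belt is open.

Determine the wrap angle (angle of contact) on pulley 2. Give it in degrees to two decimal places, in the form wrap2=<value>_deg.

wrap2=175.16_deg

open belt: β = asin((r2−r1)/C) = asin(-3/71) = -2.4217°
wrap1 = π − 2β = 184.8433°
wrap2 = π + 2β = 175.1567°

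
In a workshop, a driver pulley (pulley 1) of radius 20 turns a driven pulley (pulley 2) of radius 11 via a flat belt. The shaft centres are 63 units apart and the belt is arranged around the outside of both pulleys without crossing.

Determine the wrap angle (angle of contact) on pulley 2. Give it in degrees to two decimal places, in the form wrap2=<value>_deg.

open belt: β = asin((r2−r1)/C) = asin(-9/63) = -8.2132°
wrap1 = π − 2β = 196.4264°
wrap2 = π + 2β = 163.5736°

wrap2=163.57_deg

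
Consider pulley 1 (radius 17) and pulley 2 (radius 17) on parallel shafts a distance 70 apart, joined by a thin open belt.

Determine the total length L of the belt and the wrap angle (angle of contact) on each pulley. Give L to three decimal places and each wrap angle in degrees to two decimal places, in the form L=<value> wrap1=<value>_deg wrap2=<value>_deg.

L=246.814 wrap1=180.00_deg wrap2=180.00_deg

open belt: β = asin((r2−r1)/C) = asin(0/70) = 0.0000°
wrap1 = π − 2β = 180.0000°
wrap2 = π + 2β = 180.0000°
tangent length = C·cosβ = 70.0000
L = r1·wrap1 + r2·wrap2 + 2·C·cosβ = 17·3.1416 + 17·3.1416 + 2·70.0000 = 246.8142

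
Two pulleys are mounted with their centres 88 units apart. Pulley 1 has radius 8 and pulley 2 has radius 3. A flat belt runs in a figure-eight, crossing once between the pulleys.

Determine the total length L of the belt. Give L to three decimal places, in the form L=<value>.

crossed belt: β = asin((r1+r2)/C) = asin(11/88) = 7.1808°
wrap1 = wrap2 = π + 2β = 194.3615°
tangent length = C·cosβ = 87.3098
L = (r1+r2)·wrap + 2·C·cosβ = 11·3.3922 + 2·87.3098 = 211.9343

L=211.934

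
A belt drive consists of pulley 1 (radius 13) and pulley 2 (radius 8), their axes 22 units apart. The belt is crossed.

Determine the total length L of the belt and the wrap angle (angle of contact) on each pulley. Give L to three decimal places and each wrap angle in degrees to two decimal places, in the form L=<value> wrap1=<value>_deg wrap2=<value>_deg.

L=132.350 wrap1=325.32_deg wrap2=325.32_deg

crossed belt: β = asin((r1+r2)/C) = asin(21/22) = 72.6586°
wrap1 = wrap2 = π + 2β = 325.3171°
tangent length = C·cosβ = 6.5574
L = (r1+r2)·wrap + 2·C·cosβ = 21·5.6779 + 2·6.5574 = 132.3498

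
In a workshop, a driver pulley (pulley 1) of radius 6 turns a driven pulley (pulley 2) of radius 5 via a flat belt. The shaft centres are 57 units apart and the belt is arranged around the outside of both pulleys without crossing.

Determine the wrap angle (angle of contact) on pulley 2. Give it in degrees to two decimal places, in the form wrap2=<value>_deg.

open belt: β = asin((r2−r1)/C) = asin(-1/57) = -1.0052°
wrap1 = π − 2β = 182.0105°
wrap2 = π + 2β = 177.9895°

wrap2=177.99_deg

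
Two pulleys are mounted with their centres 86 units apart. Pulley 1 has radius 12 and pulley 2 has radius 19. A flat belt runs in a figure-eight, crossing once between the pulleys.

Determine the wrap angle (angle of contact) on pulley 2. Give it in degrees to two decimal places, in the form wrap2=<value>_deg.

crossed belt: β = asin((r1+r2)/C) = asin(31/86) = 21.1288°
wrap1 = wrap2 = π + 2β = 222.2575°

wrap2=222.26_deg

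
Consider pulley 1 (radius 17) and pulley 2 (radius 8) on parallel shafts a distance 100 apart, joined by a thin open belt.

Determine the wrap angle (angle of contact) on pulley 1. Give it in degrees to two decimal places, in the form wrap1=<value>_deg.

open belt: β = asin((r2−r1)/C) = asin(-9/100) = -5.1636°
wrap1 = π − 2β = 190.3272°
wrap2 = π + 2β = 169.6728°

wrap1=190.33_deg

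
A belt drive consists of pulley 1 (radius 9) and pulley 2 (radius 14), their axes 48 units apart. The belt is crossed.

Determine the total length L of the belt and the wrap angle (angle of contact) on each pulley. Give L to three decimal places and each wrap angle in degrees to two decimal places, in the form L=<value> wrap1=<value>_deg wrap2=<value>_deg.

crossed belt: β = asin((r1+r2)/C) = asin(23/48) = 28.6310°
wrap1 = wrap2 = π + 2β = 237.2620°
tangent length = C·cosβ = 42.1307
L = (r1+r2)·wrap + 2·C·cosβ = 23·4.1410 + 2·42.1307 = 179.5046

L=179.505 wrap1=237.26_deg wrap2=237.26_deg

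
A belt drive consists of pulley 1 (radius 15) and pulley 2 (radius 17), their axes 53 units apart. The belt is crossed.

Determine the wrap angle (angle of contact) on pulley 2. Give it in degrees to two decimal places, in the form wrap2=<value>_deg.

crossed belt: β = asin((r1+r2)/C) = asin(32/53) = 37.1406°
wrap1 = wrap2 = π + 2β = 254.2813°

wrap2=254.28_deg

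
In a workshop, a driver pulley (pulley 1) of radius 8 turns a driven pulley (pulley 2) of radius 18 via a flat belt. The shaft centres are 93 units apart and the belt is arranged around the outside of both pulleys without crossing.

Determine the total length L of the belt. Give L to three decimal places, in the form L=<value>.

L=268.758

open belt: β = asin((r2−r1)/C) = asin(10/93) = 6.1728°
wrap1 = π − 2β = 167.6545°
wrap2 = π + 2β = 192.3455°
tangent length = C·cosβ = 92.4608
L = r1·wrap1 + r2·wrap2 + 2·C·cosβ = 8·2.9261 + 18·3.3571 + 2·92.4608 = 268.7577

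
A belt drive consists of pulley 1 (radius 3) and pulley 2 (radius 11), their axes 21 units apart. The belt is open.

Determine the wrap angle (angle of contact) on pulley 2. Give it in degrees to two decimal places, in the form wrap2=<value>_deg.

wrap2=224.79_deg

open belt: β = asin((r2−r1)/C) = asin(8/21) = 22.3927°
wrap1 = π − 2β = 135.2146°
wrap2 = π + 2β = 224.7854°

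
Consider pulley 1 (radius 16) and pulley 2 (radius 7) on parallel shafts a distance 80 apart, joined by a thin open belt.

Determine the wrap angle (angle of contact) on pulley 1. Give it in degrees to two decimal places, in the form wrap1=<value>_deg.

wrap1=192.92_deg

open belt: β = asin((r2−r1)/C) = asin(-9/80) = -6.4594°
wrap1 = π − 2β = 192.9189°
wrap2 = π + 2β = 167.0811°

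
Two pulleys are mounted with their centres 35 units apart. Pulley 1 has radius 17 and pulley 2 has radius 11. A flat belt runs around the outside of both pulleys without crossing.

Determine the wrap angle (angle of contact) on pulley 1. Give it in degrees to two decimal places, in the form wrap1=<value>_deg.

wrap1=199.74_deg

open belt: β = asin((r2−r1)/C) = asin(-6/35) = -9.8709°
wrap1 = π − 2β = 199.7418°
wrap2 = π + 2β = 160.2582°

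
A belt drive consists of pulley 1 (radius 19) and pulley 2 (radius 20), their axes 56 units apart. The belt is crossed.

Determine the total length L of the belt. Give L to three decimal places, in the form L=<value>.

crossed belt: β = asin((r1+r2)/C) = asin(39/56) = 44.1412°
wrap1 = wrap2 = π + 2β = 268.2823°
tangent length = C·cosβ = 40.1871
L = (r1+r2)·wrap + 2·C·cosβ = 39·4.6824 + 2·40.1871 = 262.9881

L=262.988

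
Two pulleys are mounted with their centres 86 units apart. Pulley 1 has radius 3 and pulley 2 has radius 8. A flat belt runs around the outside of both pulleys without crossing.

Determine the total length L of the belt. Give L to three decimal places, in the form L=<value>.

L=206.848

open belt: β = asin((r2−r1)/C) = asin(5/86) = 3.3330°
wrap1 = π − 2β = 173.3339°
wrap2 = π + 2β = 186.6661°
tangent length = C·cosβ = 85.8545
L = r1·wrap1 + r2·wrap2 + 2·C·cosβ = 3·3.0252 + 8·3.2579 + 2·85.8545 = 206.8483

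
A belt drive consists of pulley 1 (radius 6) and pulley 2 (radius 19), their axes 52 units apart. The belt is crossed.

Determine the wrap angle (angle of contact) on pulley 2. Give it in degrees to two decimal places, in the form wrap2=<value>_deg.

crossed belt: β = asin((r1+r2)/C) = asin(25/52) = 28.7357°
wrap1 = wrap2 = π + 2β = 237.4713°

wrap2=237.47_deg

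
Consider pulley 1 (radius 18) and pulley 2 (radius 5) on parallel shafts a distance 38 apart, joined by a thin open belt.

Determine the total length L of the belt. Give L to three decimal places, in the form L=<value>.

L=152.749

open belt: β = asin((r2−r1)/C) = asin(-13/38) = -20.0052°
wrap1 = π − 2β = 220.0104°
wrap2 = π + 2β = 139.9896°
tangent length = C·cosβ = 35.7071
L = r1·wrap1 + r2·wrap2 + 2·C·cosβ = 18·3.8399 + 5·2.4433 + 2·35.7071 = 152.7490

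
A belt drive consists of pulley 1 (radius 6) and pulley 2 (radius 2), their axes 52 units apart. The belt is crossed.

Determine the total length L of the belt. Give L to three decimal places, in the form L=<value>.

L=130.366

crossed belt: β = asin((r1+r2)/C) = asin(8/52) = 8.8499°
wrap1 = wrap2 = π + 2β = 197.6998°
tangent length = C·cosβ = 51.3809
L = (r1+r2)·wrap + 2·C·cosβ = 8·3.4505 + 2·51.3809 = 130.3660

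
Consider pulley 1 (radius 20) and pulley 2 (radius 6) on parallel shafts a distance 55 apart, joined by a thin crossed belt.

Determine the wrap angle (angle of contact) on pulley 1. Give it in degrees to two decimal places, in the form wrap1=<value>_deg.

wrap1=236.42_deg

crossed belt: β = asin((r1+r2)/C) = asin(26/55) = 28.2115°
wrap1 = wrap2 = π + 2β = 236.4230°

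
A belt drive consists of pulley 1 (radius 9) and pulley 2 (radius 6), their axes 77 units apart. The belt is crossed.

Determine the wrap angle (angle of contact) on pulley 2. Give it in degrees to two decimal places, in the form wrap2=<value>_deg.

crossed belt: β = asin((r1+r2)/C) = asin(15/77) = 11.2333°
wrap1 = wrap2 = π + 2β = 202.4667°

wrap2=202.47_deg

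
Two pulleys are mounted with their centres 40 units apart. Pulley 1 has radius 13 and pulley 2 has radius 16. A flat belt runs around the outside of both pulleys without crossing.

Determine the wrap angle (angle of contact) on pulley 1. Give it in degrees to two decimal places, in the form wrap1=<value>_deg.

wrap1=171.40_deg

open belt: β = asin((r2−r1)/C) = asin(3/40) = 4.3012°
wrap1 = π − 2β = 171.3976°
wrap2 = π + 2β = 188.6024°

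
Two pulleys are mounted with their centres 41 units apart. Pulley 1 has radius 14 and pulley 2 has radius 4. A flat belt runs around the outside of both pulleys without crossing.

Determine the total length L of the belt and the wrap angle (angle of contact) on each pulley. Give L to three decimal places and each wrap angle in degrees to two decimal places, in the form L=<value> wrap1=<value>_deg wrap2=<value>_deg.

L=141.000 wrap1=208.23_deg wrap2=151.77_deg

open belt: β = asin((r2−r1)/C) = asin(-10/41) = -14.1170°
wrap1 = π − 2β = 208.2340°
wrap2 = π + 2β = 151.7660°
tangent length = C·cosβ = 39.7618
L = r1·wrap1 + r2·wrap2 + 2·C·cosβ = 14·3.6344 + 4·2.6488 + 2·39.7618 = 141.0000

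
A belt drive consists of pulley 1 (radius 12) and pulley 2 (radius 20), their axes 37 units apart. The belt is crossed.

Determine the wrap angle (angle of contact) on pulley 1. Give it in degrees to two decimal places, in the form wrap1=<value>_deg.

wrap1=299.73_deg

crossed belt: β = asin((r1+r2)/C) = asin(32/37) = 59.8673°
wrap1 = wrap2 = π + 2β = 299.7346°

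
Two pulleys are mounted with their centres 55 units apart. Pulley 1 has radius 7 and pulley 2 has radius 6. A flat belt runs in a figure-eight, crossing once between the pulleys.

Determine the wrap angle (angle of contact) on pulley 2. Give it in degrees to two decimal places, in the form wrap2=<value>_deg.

wrap2=207.34_deg

crossed belt: β = asin((r1+r2)/C) = asin(13/55) = 13.6720°
wrap1 = wrap2 = π + 2β = 207.3440°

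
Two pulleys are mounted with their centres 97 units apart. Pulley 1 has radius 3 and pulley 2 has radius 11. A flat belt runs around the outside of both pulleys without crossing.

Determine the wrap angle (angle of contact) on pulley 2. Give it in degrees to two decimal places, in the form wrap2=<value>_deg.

open belt: β = asin((r2−r1)/C) = asin(8/97) = 4.7308°
wrap1 = π − 2β = 170.5384°
wrap2 = π + 2β = 189.4616°

wrap2=189.46_deg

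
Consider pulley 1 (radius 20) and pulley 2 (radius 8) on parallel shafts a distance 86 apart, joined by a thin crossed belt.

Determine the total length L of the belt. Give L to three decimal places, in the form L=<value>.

crossed belt: β = asin((r1+r2)/C) = asin(28/86) = 19.0008°
wrap1 = wrap2 = π + 2β = 218.0016°
tangent length = C·cosβ = 81.3142
L = (r1+r2)·wrap + 2·C·cosβ = 28·3.8048 + 2·81.3142 = 269.1641

L=269.164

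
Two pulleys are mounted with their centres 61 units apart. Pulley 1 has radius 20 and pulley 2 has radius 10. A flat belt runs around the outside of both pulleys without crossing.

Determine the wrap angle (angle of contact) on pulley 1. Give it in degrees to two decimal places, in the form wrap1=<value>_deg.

wrap1=198.87_deg

open belt: β = asin((r2−r1)/C) = asin(-10/61) = -9.4353°
wrap1 = π − 2β = 198.8707°
wrap2 = π + 2β = 161.1293°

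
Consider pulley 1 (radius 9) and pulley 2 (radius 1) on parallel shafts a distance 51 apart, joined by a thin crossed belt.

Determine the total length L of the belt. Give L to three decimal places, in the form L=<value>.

L=135.383

crossed belt: β = asin((r1+r2)/C) = asin(10/51) = 11.3077°
wrap1 = wrap2 = π + 2β = 202.6155°
tangent length = C·cosβ = 50.0100
L = (r1+r2)·wrap + 2·C·cosβ = 10·3.5363 + 2·50.0100 = 135.3831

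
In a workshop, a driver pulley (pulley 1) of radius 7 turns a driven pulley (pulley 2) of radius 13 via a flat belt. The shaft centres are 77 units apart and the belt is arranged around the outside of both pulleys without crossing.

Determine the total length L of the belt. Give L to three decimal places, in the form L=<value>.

open belt: β = asin((r2−r1)/C) = asin(6/77) = 4.4691°
wrap1 = π − 2β = 171.0617°
wrap2 = π + 2β = 188.9383°
tangent length = C·cosβ = 76.7659
L = r1·wrap1 + r2·wrap2 + 2·C·cosβ = 7·2.9856 + 13·3.2976 + 2·76.7659 = 217.2996

L=217.300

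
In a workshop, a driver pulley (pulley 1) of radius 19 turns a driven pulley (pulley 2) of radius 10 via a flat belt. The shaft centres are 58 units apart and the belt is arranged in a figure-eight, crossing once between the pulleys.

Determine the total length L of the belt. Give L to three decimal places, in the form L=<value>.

crossed belt: β = asin((r1+r2)/C) = asin(29/58) = 30.0000°
wrap1 = wrap2 = π + 2β = 240.0000°
tangent length = C·cosβ = 50.2295
L = (r1+r2)·wrap + 2·C·cosβ = 29·4.1888 + 2·50.2295 = 221.9339

L=221.934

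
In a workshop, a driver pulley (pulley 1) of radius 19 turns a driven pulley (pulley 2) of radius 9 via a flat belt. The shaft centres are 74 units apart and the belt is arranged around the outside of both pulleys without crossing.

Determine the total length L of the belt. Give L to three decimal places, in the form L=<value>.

open belt: β = asin((r2−r1)/C) = asin(-10/74) = -7.7664°
wrap1 = π − 2β = 195.5329°
wrap2 = π + 2β = 164.4671°
tangent length = C·cosβ = 73.3212
L = r1·wrap1 + r2·wrap2 + 2·C·cosβ = 19·3.4127 + 9·2.8705 + 2·73.3212 = 237.3180

L=237.318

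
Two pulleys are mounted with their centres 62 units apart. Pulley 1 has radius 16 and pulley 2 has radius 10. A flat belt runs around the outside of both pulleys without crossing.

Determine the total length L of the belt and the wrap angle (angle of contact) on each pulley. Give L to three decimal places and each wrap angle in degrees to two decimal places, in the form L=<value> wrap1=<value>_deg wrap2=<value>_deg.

open belt: β = asin((r2−r1)/C) = asin(-6/62) = -5.5534°
wrap1 = π − 2β = 191.1069°
wrap2 = π + 2β = 168.8931°
tangent length = C·cosβ = 61.7090
L = r1·wrap1 + r2·wrap2 + 2·C·cosβ = 16·3.3354 + 10·2.9477 + 2·61.7090 = 206.2625

L=206.263 wrap1=191.11_deg wrap2=168.89_deg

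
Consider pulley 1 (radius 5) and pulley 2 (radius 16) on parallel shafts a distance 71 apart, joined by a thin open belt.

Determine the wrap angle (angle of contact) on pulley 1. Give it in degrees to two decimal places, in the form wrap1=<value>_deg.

wrap1=162.17_deg

open belt: β = asin((r2−r1)/C) = asin(11/71) = 8.9127°
wrap1 = π − 2β = 162.1746°
wrap2 = π + 2β = 197.8254°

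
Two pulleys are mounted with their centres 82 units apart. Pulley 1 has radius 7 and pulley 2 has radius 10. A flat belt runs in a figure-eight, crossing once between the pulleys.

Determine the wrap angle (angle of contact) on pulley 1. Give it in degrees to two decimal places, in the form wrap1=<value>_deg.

wrap1=203.93_deg

crossed belt: β = asin((r1+r2)/C) = asin(17/82) = 11.9652°
wrap1 = wrap2 = π + 2β = 203.9303°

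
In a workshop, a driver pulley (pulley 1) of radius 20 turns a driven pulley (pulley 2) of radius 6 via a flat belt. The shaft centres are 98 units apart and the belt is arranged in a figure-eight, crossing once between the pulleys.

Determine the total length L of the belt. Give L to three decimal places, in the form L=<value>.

crossed belt: β = asin((r1+r2)/C) = asin(26/98) = 15.3851°
wrap1 = wrap2 = π + 2β = 210.7703°
tangent length = C·cosβ = 94.4881
L = (r1+r2)·wrap + 2·C·cosβ = 26·3.6786 + 2·94.4881 = 284.6207

L=284.621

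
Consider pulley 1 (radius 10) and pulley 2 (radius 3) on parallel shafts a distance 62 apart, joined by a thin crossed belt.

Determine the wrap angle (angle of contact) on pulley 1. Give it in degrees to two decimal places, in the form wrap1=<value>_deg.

wrap1=204.21_deg

crossed belt: β = asin((r1+r2)/C) = asin(13/62) = 12.1034°
wrap1 = wrap2 = π + 2β = 204.2069°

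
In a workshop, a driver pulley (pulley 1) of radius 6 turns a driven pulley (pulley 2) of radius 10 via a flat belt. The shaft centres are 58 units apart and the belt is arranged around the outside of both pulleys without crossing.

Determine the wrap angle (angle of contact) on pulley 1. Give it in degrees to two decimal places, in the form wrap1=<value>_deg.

open belt: β = asin((r2−r1)/C) = asin(4/58) = 3.9546°
wrap1 = π − 2β = 172.0909°
wrap2 = π + 2β = 187.9091°

wrap1=172.09_deg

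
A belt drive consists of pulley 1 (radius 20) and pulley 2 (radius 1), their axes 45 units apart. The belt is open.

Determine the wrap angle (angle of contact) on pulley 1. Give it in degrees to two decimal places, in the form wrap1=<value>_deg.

open belt: β = asin((r2−r1)/C) = asin(-19/45) = -24.9750°
wrap1 = π − 2β = 229.9499°
wrap2 = π + 2β = 130.0501°

wrap1=229.95_deg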